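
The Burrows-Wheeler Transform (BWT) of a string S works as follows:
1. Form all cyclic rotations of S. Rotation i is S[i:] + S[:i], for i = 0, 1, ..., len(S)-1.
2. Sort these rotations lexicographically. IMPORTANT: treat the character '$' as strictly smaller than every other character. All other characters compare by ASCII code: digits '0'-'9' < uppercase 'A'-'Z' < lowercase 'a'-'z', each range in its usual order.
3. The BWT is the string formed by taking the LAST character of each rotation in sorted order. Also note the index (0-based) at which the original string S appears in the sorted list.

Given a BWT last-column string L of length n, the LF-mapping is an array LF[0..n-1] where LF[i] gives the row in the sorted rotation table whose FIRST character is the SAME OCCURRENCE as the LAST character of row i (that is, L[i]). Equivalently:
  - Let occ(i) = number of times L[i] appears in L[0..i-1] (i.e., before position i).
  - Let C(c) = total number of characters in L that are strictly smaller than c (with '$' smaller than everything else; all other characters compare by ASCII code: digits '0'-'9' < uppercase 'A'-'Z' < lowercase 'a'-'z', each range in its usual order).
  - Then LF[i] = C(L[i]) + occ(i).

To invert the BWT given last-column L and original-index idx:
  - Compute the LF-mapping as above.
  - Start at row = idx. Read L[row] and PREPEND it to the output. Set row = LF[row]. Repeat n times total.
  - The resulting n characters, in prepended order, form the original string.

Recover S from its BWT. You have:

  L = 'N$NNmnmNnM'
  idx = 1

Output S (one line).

Answer: MnnNmmNNN$

Derivation:
LF mapping: 2 0 3 4 6 8 7 5 9 1
Walk LF starting at row 1, prepending L[row]:
  step 1: row=1, L[1]='$', prepend. Next row=LF[1]=0
  step 2: row=0, L[0]='N', prepend. Next row=LF[0]=2
  step 3: row=2, L[2]='N', prepend. Next row=LF[2]=3
  step 4: row=3, L[3]='N', prepend. Next row=LF[3]=4
  step 5: row=4, L[4]='m', prepend. Next row=LF[4]=6
  step 6: row=6, L[6]='m', prepend. Next row=LF[6]=7
  step 7: row=7, L[7]='N', prepend. Next row=LF[7]=5
  step 8: row=5, L[5]='n', prepend. Next row=LF[5]=8
  step 9: row=8, L[8]='n', prepend. Next row=LF[8]=9
  step 10: row=9, L[9]='M', prepend. Next row=LF[9]=1
Reversed output: MnnNmmNNN$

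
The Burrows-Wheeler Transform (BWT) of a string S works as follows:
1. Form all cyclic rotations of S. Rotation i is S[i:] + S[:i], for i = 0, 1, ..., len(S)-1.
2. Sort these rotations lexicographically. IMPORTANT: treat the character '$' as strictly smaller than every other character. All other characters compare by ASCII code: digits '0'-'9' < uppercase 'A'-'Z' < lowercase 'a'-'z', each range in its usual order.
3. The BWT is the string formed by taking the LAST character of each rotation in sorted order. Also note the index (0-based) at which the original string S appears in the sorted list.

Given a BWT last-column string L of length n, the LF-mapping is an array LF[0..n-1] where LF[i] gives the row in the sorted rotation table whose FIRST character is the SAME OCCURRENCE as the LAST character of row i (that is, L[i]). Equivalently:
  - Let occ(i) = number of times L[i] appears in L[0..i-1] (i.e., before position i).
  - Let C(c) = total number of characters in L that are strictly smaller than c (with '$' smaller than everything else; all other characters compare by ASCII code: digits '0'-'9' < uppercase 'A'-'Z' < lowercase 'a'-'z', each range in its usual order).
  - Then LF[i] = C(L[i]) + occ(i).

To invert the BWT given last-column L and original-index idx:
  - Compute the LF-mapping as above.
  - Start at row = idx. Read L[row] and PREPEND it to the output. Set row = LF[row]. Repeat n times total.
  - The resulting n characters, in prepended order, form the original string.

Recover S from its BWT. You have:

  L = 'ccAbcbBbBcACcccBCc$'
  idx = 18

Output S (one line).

LF mapping: 11 12 1 8 13 9 3 10 4 14 2 6 15 16 17 5 7 18 0
Walk LF starting at row 18, prepending L[row]:
  step 1: row=18, L[18]='$', prepend. Next row=LF[18]=0
  step 2: row=0, L[0]='c', prepend. Next row=LF[0]=11
  step 3: row=11, L[11]='C', prepend. Next row=LF[11]=6
  step 4: row=6, L[6]='B', prepend. Next row=LF[6]=3
  step 5: row=3, L[3]='b', prepend. Next row=LF[3]=8
  step 6: row=8, L[8]='B', prepend. Next row=LF[8]=4
  step 7: row=4, L[4]='c', prepend. Next row=LF[4]=13
  step 8: row=13, L[13]='c', prepend. Next row=LF[13]=16
  step 9: row=16, L[16]='C', prepend. Next row=LF[16]=7
  step 10: row=7, L[7]='b', prepend. Next row=LF[7]=10
  step 11: row=10, L[10]='A', prepend. Next row=LF[10]=2
  step 12: row=2, L[2]='A', prepend. Next row=LF[2]=1
  step 13: row=1, L[1]='c', prepend. Next row=LF[1]=12
  step 14: row=12, L[12]='c', prepend. Next row=LF[12]=15
  step 15: row=15, L[15]='B', prepend. Next row=LF[15]=5
  step 16: row=5, L[5]='b', prepend. Next row=LF[5]=9
  step 17: row=9, L[9]='c', prepend. Next row=LF[9]=14
  step 18: row=14, L[14]='c', prepend. Next row=LF[14]=17
  step 19: row=17, L[17]='c', prepend. Next row=LF[17]=18
Reversed output: cccbBccAAbCccBbBCc$

Answer: cccbBccAAbCccBbBCc$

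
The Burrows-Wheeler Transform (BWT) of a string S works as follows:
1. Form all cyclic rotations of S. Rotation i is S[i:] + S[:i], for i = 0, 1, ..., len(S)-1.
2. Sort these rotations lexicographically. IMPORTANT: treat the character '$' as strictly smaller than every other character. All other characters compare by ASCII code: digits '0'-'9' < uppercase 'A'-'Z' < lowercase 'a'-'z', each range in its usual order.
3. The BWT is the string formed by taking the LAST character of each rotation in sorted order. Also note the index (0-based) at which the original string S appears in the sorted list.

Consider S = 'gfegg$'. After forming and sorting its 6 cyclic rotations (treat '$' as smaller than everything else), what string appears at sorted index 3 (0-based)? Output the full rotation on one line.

All 6 rotations (rotation i = S[i:]+S[:i]):
  rot[0] = gfegg$
  rot[1] = fegg$g
  rot[2] = egg$gf
  rot[3] = gg$gfe
  rot[4] = g$gfeg
  rot[5] = $gfegg
Sorted (with $ < everything):
  sorted[0] = $gfegg
  sorted[1] = egg$gf
  sorted[2] = fegg$g
  sorted[3] = g$gfeg
  sorted[4] = gfegg$
  sorted[5] = gg$gfe
sorted[3] = g$gfeg

Answer: g$gfeg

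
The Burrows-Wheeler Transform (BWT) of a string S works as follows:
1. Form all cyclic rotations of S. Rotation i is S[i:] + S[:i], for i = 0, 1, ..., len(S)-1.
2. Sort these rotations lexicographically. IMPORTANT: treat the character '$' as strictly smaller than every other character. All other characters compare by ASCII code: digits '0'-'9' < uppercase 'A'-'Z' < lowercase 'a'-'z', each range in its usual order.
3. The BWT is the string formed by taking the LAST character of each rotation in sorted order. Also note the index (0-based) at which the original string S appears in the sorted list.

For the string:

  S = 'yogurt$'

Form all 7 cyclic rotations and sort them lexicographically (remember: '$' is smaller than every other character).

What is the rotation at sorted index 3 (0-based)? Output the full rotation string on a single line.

Answer: rt$yogu

Derivation:
All 7 rotations (rotation i = S[i:]+S[:i]):
  rot[0] = yogurt$
  rot[1] = ogurt$y
  rot[2] = gurt$yo
  rot[3] = urt$yog
  rot[4] = rt$yogu
  rot[5] = t$yogur
  rot[6] = $yogurt
Sorted (with $ < everything):
  sorted[0] = $yogurt
  sorted[1] = gurt$yo
  sorted[2] = ogurt$y
  sorted[3] = rt$yogu
  sorted[4] = t$yogur
  sorted[5] = urt$yog
  sorted[6] = yogurt$
sorted[3] = rt$yogu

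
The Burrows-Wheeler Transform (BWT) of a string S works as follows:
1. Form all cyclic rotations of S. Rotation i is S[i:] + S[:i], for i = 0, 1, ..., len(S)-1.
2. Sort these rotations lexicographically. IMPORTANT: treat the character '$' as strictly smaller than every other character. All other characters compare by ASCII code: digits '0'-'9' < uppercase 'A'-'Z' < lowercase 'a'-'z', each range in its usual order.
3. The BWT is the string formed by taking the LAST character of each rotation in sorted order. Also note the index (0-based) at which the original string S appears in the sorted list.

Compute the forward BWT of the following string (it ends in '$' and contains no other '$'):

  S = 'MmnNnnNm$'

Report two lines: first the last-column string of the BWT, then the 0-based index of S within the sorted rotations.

Answer: m$nnNMnmN
1

Derivation:
All 9 rotations (rotation i = S[i:]+S[:i]):
  rot[0] = MmnNnnNm$
  rot[1] = mnNnnNm$M
  rot[2] = nNnnNm$Mm
  rot[3] = NnnNm$Mmn
  rot[4] = nnNm$MmnN
  rot[5] = nNm$MmnNn
  rot[6] = Nm$MmnNnn
  rot[7] = m$MmnNnnN
  rot[8] = $MmnNnnNm
Sorted (with $ < everything):
  sorted[0] = $MmnNnnNm  (last char: 'm')
  sorted[1] = MmnNnnNm$  (last char: '$')
  sorted[2] = Nm$MmnNnn  (last char: 'n')
  sorted[3] = NnnNm$Mmn  (last char: 'n')
  sorted[4] = m$MmnNnnN  (last char: 'N')
  sorted[5] = mnNnnNm$M  (last char: 'M')
  sorted[6] = nNm$MmnNn  (last char: 'n')
  sorted[7] = nNnnNm$Mm  (last char: 'm')
  sorted[8] = nnNm$MmnN  (last char: 'N')
Last column: m$nnNMnmN
Original string S is at sorted index 1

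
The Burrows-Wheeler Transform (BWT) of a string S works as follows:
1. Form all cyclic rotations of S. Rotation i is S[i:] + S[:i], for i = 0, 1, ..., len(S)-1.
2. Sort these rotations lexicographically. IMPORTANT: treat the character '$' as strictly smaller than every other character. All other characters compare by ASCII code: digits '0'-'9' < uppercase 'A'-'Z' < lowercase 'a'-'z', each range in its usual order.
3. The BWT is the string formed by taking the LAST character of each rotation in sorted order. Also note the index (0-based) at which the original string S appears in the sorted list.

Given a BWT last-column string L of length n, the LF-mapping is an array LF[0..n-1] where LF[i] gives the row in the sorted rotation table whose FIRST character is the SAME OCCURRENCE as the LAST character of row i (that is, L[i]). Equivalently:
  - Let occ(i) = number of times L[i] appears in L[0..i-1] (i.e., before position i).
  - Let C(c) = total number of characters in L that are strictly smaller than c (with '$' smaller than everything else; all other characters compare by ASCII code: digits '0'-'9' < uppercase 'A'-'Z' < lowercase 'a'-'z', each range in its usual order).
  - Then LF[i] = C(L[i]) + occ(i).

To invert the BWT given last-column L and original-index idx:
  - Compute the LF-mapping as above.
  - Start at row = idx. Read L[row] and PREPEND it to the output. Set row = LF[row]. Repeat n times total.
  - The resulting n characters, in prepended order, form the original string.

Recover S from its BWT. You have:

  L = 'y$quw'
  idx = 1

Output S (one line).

LF mapping: 4 0 1 2 3
Walk LF starting at row 1, prepending L[row]:
  step 1: row=1, L[1]='$', prepend. Next row=LF[1]=0
  step 2: row=0, L[0]='y', prepend. Next row=LF[0]=4
  step 3: row=4, L[4]='w', prepend. Next row=LF[4]=3
  step 4: row=3, L[3]='u', prepend. Next row=LF[3]=2
  step 5: row=2, L[2]='q', prepend. Next row=LF[2]=1
Reversed output: quwy$

Answer: quwy$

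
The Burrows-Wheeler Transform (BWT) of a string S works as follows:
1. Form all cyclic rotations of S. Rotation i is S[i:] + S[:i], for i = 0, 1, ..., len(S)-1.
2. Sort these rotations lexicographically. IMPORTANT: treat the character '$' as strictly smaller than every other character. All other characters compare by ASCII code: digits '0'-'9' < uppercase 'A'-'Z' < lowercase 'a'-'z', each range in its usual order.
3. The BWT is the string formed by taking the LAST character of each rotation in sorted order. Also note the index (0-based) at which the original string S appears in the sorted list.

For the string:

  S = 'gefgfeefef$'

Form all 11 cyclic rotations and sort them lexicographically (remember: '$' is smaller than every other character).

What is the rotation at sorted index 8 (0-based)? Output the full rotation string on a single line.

Answer: fgfeefef$ge

Derivation:
All 11 rotations (rotation i = S[i:]+S[:i]):
  rot[0] = gefgfeefef$
  rot[1] = efgfeefef$g
  rot[2] = fgfeefef$ge
  rot[3] = gfeefef$gef
  rot[4] = feefef$gefg
  rot[5] = eefef$gefgf
  rot[6] = efef$gefgfe
  rot[7] = fef$gefgfee
  rot[8] = ef$gefgfeef
  rot[9] = f$gefgfeefe
  rot[10] = $gefgfeefef
Sorted (with $ < everything):
  sorted[0] = $gefgfeefef
  sorted[1] = eefef$gefgf
  sorted[2] = ef$gefgfeef
  sorted[3] = efef$gefgfe
  sorted[4] = efgfeefef$g
  sorted[5] = f$gefgfeefe
  sorted[6] = feefef$gefg
  sorted[7] = fef$gefgfee
  sorted[8] = fgfeefef$ge
  sorted[9] = gefgfeefef$
  sorted[10] = gfeefef$gef
sorted[8] = fgfeefef$ge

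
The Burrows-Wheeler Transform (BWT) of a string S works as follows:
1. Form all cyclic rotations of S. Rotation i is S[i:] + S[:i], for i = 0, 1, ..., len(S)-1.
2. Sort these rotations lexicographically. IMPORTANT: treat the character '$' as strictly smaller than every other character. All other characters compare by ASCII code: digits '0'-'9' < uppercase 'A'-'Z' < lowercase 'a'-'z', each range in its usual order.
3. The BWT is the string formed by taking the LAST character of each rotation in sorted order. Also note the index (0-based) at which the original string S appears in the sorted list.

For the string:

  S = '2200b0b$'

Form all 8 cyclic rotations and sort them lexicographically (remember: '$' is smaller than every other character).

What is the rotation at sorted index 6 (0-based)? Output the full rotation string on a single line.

Answer: b$2200b0

Derivation:
All 8 rotations (rotation i = S[i:]+S[:i]):
  rot[0] = 2200b0b$
  rot[1] = 200b0b$2
  rot[2] = 00b0b$22
  rot[3] = 0b0b$220
  rot[4] = b0b$2200
  rot[5] = 0b$2200b
  rot[6] = b$2200b0
  rot[7] = $2200b0b
Sorted (with $ < everything):
  sorted[0] = $2200b0b
  sorted[1] = 00b0b$22
  sorted[2] = 0b$2200b
  sorted[3] = 0b0b$220
  sorted[4] = 200b0b$2
  sorted[5] = 2200b0b$
  sorted[6] = b$2200b0
  sorted[7] = b0b$2200
sorted[6] = b$2200b0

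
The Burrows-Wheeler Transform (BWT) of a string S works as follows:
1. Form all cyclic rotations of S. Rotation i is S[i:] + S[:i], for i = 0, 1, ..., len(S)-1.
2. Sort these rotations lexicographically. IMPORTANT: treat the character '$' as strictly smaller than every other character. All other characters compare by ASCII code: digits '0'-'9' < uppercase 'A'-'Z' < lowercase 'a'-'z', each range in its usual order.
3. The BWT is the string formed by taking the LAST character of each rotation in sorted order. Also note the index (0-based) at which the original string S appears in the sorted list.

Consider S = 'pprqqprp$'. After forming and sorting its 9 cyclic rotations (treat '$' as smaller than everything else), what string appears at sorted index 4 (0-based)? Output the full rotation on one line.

All 9 rotations (rotation i = S[i:]+S[:i]):
  rot[0] = pprqqprp$
  rot[1] = prqqprp$p
  rot[2] = rqqprp$pp
  rot[3] = qqprp$ppr
  rot[4] = qprp$pprq
  rot[5] = prp$pprqq
  rot[6] = rp$pprqqp
  rot[7] = p$pprqqpr
  rot[8] = $pprqqprp
Sorted (with $ < everything):
  sorted[0] = $pprqqprp
  sorted[1] = p$pprqqpr
  sorted[2] = pprqqprp$
  sorted[3] = prp$pprqq
  sorted[4] = prqqprp$p
  sorted[5] = qprp$pprq
  sorted[6] = qqprp$ppr
  sorted[7] = rp$pprqqp
  sorted[8] = rqqprp$pp
sorted[4] = prqqprp$p

Answer: prqqprp$p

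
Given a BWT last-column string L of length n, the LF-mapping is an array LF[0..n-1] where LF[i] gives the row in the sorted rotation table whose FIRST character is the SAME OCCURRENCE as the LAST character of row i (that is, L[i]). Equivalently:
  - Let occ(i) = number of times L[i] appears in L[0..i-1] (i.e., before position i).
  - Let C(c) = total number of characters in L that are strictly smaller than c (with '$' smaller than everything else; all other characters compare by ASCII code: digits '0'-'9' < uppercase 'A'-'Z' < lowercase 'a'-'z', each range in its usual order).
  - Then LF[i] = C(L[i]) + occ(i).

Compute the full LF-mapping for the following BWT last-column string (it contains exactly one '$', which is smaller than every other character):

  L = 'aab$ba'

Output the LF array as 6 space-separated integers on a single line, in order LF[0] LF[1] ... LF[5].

Answer: 1 2 4 0 5 3

Derivation:
Char counts: '$':1, 'a':3, 'b':2
C (first-col start): C('$')=0, C('a')=1, C('b')=4
L[0]='a': occ=0, LF[0]=C('a')+0=1+0=1
L[1]='a': occ=1, LF[1]=C('a')+1=1+1=2
L[2]='b': occ=0, LF[2]=C('b')+0=4+0=4
L[3]='$': occ=0, LF[3]=C('$')+0=0+0=0
L[4]='b': occ=1, LF[4]=C('b')+1=4+1=5
L[5]='a': occ=2, LF[5]=C('a')+2=1+2=3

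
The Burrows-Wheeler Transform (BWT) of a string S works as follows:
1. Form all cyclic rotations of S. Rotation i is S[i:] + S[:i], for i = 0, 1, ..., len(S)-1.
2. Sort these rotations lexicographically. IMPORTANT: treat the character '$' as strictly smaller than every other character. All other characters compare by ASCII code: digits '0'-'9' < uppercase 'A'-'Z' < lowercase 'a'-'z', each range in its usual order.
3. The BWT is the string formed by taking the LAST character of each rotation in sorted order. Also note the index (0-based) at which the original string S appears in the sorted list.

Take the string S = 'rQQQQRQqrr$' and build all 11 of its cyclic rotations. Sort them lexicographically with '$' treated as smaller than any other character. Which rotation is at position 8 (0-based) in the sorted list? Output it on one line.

All 11 rotations (rotation i = S[i:]+S[:i]):
  rot[0] = rQQQQRQqrr$
  rot[1] = QQQQRQqrr$r
  rot[2] = QQQRQqrr$rQ
  rot[3] = QQRQqrr$rQQ
  rot[4] = QRQqrr$rQQQ
  rot[5] = RQqrr$rQQQQ
  rot[6] = Qqrr$rQQQQR
  rot[7] = qrr$rQQQQRQ
  rot[8] = rr$rQQQQRQq
  rot[9] = r$rQQQQRQqr
  rot[10] = $rQQQQRQqrr
Sorted (with $ < everything):
  sorted[0] = $rQQQQRQqrr
  sorted[1] = QQQQRQqrr$r
  sorted[2] = QQQRQqrr$rQ
  sorted[3] = QQRQqrr$rQQ
  sorted[4] = QRQqrr$rQQQ
  sorted[5] = Qqrr$rQQQQR
  sorted[6] = RQqrr$rQQQQ
  sorted[7] = qrr$rQQQQRQ
  sorted[8] = r$rQQQQRQqr
  sorted[9] = rQQQQRQqrr$
  sorted[10] = rr$rQQQQRQq
sorted[8] = r$rQQQQRQqr

Answer: r$rQQQQRQqr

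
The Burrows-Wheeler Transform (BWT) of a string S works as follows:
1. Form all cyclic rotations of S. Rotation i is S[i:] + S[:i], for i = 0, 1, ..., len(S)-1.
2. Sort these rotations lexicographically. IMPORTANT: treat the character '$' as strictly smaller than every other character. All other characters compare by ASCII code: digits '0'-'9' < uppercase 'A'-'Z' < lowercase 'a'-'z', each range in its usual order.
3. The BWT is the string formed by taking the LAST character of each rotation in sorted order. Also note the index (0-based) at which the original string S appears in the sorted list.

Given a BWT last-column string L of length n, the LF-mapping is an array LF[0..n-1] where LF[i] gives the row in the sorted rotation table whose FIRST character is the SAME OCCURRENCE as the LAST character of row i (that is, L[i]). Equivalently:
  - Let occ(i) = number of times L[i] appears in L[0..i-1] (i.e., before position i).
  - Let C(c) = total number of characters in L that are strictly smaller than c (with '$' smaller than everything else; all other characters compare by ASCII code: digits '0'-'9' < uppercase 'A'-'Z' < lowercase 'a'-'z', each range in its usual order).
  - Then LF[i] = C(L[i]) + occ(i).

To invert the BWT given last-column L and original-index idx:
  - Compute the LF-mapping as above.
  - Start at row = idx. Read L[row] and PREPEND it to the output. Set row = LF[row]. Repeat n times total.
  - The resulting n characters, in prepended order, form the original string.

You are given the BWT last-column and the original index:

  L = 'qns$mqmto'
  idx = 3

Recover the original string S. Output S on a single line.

Answer: nmotsmqq$

Derivation:
LF mapping: 5 3 7 0 1 6 2 8 4
Walk LF starting at row 3, prepending L[row]:
  step 1: row=3, L[3]='$', prepend. Next row=LF[3]=0
  step 2: row=0, L[0]='q', prepend. Next row=LF[0]=5
  step 3: row=5, L[5]='q', prepend. Next row=LF[5]=6
  step 4: row=6, L[6]='m', prepend. Next row=LF[6]=2
  step 5: row=2, L[2]='s', prepend. Next row=LF[2]=7
  step 6: row=7, L[7]='t', prepend. Next row=LF[7]=8
  step 7: row=8, L[8]='o', prepend. Next row=LF[8]=4
  step 8: row=4, L[4]='m', prepend. Next row=LF[4]=1
  step 9: row=1, L[1]='n', prepend. Next row=LF[1]=3
Reversed output: nmotsmqq$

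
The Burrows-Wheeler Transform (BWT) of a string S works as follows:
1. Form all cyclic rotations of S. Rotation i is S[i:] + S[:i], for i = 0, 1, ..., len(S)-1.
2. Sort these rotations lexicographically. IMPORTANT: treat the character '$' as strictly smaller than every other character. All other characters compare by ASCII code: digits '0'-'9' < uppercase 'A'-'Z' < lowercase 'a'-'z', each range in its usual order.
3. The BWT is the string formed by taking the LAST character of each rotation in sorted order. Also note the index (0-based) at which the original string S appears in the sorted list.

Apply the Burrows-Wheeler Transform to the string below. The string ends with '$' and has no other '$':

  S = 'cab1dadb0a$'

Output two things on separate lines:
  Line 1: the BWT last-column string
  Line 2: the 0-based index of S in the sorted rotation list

Answer: abb0cdda$1a
8

Derivation:
All 11 rotations (rotation i = S[i:]+S[:i]):
  rot[0] = cab1dadb0a$
  rot[1] = ab1dadb0a$c
  rot[2] = b1dadb0a$ca
  rot[3] = 1dadb0a$cab
  rot[4] = dadb0a$cab1
  rot[5] = adb0a$cab1d
  rot[6] = db0a$cab1da
  rot[7] = b0a$cab1dad
  rot[8] = 0a$cab1dadb
  rot[9] = a$cab1dadb0
  rot[10] = $cab1dadb0a
Sorted (with $ < everything):
  sorted[0] = $cab1dadb0a  (last char: 'a')
  sorted[1] = 0a$cab1dadb  (last char: 'b')
  sorted[2] = 1dadb0a$cab  (last char: 'b')
  sorted[3] = a$cab1dadb0  (last char: '0')
  sorted[4] = ab1dadb0a$c  (last char: 'c')
  sorted[5] = adb0a$cab1d  (last char: 'd')
  sorted[6] = b0a$cab1dad  (last char: 'd')
  sorted[7] = b1dadb0a$ca  (last char: 'a')
  sorted[8] = cab1dadb0a$  (last char: '$')
  sorted[9] = dadb0a$cab1  (last char: '1')
  sorted[10] = db0a$cab1da  (last char: 'a')
Last column: abb0cdda$1a
Original string S is at sorted index 8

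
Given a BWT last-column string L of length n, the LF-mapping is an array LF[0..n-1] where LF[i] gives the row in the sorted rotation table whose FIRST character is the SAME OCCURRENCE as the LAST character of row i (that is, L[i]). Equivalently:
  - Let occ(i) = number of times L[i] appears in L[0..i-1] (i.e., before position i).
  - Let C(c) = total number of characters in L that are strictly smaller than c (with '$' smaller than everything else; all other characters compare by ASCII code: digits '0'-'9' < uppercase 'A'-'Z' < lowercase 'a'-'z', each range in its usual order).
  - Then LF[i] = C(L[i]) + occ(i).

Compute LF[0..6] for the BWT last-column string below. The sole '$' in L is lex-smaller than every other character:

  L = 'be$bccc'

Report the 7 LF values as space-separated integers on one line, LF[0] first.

Char counts: '$':1, 'b':2, 'c':3, 'e':1
C (first-col start): C('$')=0, C('b')=1, C('c')=3, C('e')=6
L[0]='b': occ=0, LF[0]=C('b')+0=1+0=1
L[1]='e': occ=0, LF[1]=C('e')+0=6+0=6
L[2]='$': occ=0, LF[2]=C('$')+0=0+0=0
L[3]='b': occ=1, LF[3]=C('b')+1=1+1=2
L[4]='c': occ=0, LF[4]=C('c')+0=3+0=3
L[5]='c': occ=1, LF[5]=C('c')+1=3+1=4
L[6]='c': occ=2, LF[6]=C('c')+2=3+2=5

Answer: 1 6 0 2 3 4 5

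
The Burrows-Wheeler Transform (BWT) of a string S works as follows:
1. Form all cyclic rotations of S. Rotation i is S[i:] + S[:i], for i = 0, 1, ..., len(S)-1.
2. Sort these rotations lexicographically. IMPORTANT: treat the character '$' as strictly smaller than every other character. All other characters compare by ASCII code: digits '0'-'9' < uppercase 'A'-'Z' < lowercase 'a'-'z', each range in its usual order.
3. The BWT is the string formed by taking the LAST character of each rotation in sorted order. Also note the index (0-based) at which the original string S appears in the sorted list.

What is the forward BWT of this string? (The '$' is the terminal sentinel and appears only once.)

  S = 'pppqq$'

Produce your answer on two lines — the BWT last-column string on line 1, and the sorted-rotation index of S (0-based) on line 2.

Answer: q$ppqp
1

Derivation:
All 6 rotations (rotation i = S[i:]+S[:i]):
  rot[0] = pppqq$
  rot[1] = ppqq$p
  rot[2] = pqq$pp
  rot[3] = qq$ppp
  rot[4] = q$pppq
  rot[5] = $pppqq
Sorted (with $ < everything):
  sorted[0] = $pppqq  (last char: 'q')
  sorted[1] = pppqq$  (last char: '$')
  sorted[2] = ppqq$p  (last char: 'p')
  sorted[3] = pqq$pp  (last char: 'p')
  sorted[4] = q$pppq  (last char: 'q')
  sorted[5] = qq$ppp  (last char: 'p')
Last column: q$ppqp
Original string S is at sorted index 1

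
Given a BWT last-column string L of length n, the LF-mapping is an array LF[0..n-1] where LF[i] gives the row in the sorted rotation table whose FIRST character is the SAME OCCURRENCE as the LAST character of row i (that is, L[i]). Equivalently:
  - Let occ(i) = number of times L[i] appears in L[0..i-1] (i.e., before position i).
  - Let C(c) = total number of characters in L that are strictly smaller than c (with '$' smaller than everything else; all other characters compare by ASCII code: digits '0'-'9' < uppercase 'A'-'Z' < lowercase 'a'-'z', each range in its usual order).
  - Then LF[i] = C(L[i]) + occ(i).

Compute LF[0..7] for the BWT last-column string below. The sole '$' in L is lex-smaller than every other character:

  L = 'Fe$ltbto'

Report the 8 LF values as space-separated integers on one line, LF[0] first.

Char counts: '$':1, 'F':1, 'b':1, 'e':1, 'l':1, 'o':1, 't':2
C (first-col start): C('$')=0, C('F')=1, C('b')=2, C('e')=3, C('l')=4, C('o')=5, C('t')=6
L[0]='F': occ=0, LF[0]=C('F')+0=1+0=1
L[1]='e': occ=0, LF[1]=C('e')+0=3+0=3
L[2]='$': occ=0, LF[2]=C('$')+0=0+0=0
L[3]='l': occ=0, LF[3]=C('l')+0=4+0=4
L[4]='t': occ=0, LF[4]=C('t')+0=6+0=6
L[5]='b': occ=0, LF[5]=C('b')+0=2+0=2
L[6]='t': occ=1, LF[6]=C('t')+1=6+1=7
L[7]='o': occ=0, LF[7]=C('o')+0=5+0=5

Answer: 1 3 0 4 6 2 7 5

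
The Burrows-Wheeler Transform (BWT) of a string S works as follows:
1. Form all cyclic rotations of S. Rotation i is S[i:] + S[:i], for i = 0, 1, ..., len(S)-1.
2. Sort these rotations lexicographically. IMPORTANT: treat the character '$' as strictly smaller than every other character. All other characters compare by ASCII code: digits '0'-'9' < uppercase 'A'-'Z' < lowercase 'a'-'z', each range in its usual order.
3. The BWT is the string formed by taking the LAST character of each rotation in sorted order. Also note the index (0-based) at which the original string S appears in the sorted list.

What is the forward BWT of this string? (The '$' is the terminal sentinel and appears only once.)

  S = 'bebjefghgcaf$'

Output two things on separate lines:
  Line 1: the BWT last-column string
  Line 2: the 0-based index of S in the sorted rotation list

Answer: fc$egbjaehfgb
2

Derivation:
All 13 rotations (rotation i = S[i:]+S[:i]):
  rot[0] = bebjefghgcaf$
  rot[1] = ebjefghgcaf$b
  rot[2] = bjefghgcaf$be
  rot[3] = jefghgcaf$beb
  rot[4] = efghgcaf$bebj
  rot[5] = fghgcaf$bebje
  rot[6] = ghgcaf$bebjef
  rot[7] = hgcaf$bebjefg
  rot[8] = gcaf$bebjefgh
  rot[9] = caf$bebjefghg
  rot[10] = af$bebjefghgc
  rot[11] = f$bebjefghgca
  rot[12] = $bebjefghgcaf
Sorted (with $ < everything):
  sorted[0] = $bebjefghgcaf  (last char: 'f')
  sorted[1] = af$bebjefghgc  (last char: 'c')
  sorted[2] = bebjefghgcaf$  (last char: '$')
  sorted[3] = bjefghgcaf$be  (last char: 'e')
  sorted[4] = caf$bebjefghg  (last char: 'g')
  sorted[5] = ebjefghgcaf$b  (last char: 'b')
  sorted[6] = efghgcaf$bebj  (last char: 'j')
  sorted[7] = f$bebjefghgca  (last char: 'a')
  sorted[8] = fghgcaf$bebje  (last char: 'e')
  sorted[9] = gcaf$bebjefgh  (last char: 'h')
  sorted[10] = ghgcaf$bebjef  (last char: 'f')
  sorted[11] = hgcaf$bebjefg  (last char: 'g')
  sorted[12] = jefghgcaf$beb  (last char: 'b')
Last column: fc$egbjaehfgb
Original string S is at sorted index 2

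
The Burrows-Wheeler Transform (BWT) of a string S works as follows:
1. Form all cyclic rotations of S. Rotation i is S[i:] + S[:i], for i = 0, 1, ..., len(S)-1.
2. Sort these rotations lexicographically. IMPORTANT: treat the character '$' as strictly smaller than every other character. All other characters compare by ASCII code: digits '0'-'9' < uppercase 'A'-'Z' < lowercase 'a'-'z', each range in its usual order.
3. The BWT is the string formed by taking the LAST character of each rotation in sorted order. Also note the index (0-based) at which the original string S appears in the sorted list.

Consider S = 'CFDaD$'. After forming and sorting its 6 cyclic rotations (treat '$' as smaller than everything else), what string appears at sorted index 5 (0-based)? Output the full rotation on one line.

Answer: aD$CFD

Derivation:
All 6 rotations (rotation i = S[i:]+S[:i]):
  rot[0] = CFDaD$
  rot[1] = FDaD$C
  rot[2] = DaD$CF
  rot[3] = aD$CFD
  rot[4] = D$CFDa
  rot[5] = $CFDaD
Sorted (with $ < everything):
  sorted[0] = $CFDaD
  sorted[1] = CFDaD$
  sorted[2] = D$CFDa
  sorted[3] = DaD$CF
  sorted[4] = FDaD$C
  sorted[5] = aD$CFD
sorted[5] = aD$CFD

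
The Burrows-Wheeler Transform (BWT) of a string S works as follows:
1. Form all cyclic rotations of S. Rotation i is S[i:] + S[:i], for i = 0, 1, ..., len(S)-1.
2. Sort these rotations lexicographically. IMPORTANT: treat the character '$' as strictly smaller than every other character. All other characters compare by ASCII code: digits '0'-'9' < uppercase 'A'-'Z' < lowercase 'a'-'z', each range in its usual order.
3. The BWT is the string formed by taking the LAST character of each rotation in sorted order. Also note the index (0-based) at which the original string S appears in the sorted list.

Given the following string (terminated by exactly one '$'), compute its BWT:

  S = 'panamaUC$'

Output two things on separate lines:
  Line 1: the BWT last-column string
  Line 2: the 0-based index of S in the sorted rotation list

All 9 rotations (rotation i = S[i:]+S[:i]):
  rot[0] = panamaUC$
  rot[1] = anamaUC$p
  rot[2] = namaUC$pa
  rot[3] = amaUC$pan
  rot[4] = maUC$pana
  rot[5] = aUC$panam
  rot[6] = UC$panama
  rot[7] = C$panamaU
  rot[8] = $panamaUC
Sorted (with $ < everything):
  sorted[0] = $panamaUC  (last char: 'C')
  sorted[1] = C$panamaU  (last char: 'U')
  sorted[2] = UC$panama  (last char: 'a')
  sorted[3] = aUC$panam  (last char: 'm')
  sorted[4] = amaUC$pan  (last char: 'n')
  sorted[5] = anamaUC$p  (last char: 'p')
  sorted[6] = maUC$pana  (last char: 'a')
  sorted[7] = namaUC$pa  (last char: 'a')
  sorted[8] = panamaUC$  (last char: '$')
Last column: CUamnpaa$
Original string S is at sorted index 8

Answer: CUamnpaa$
8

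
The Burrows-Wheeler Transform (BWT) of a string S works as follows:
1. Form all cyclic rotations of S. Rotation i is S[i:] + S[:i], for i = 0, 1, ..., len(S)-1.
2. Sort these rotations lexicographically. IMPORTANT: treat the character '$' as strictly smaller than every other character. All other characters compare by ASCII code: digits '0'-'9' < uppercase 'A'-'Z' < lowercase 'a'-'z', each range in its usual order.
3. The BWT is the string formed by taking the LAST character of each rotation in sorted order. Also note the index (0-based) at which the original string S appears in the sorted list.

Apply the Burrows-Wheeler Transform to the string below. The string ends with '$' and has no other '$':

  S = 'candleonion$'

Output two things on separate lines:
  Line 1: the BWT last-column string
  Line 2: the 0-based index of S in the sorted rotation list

Answer: nc$nlndoaoie
2

Derivation:
All 12 rotations (rotation i = S[i:]+S[:i]):
  rot[0] = candleonion$
  rot[1] = andleonion$c
  rot[2] = ndleonion$ca
  rot[3] = dleonion$can
  rot[4] = leonion$cand
  rot[5] = eonion$candl
  rot[6] = onion$candle
  rot[7] = nion$candleo
  rot[8] = ion$candleon
  rot[9] = on$candleoni
  rot[10] = n$candleonio
  rot[11] = $candleonion
Sorted (with $ < everything):
  sorted[0] = $candleonion  (last char: 'n')
  sorted[1] = andleonion$c  (last char: 'c')
  sorted[2] = candleonion$  (last char: '$')
  sorted[3] = dleonion$can  (last char: 'n')
  sorted[4] = eonion$candl  (last char: 'l')
  sorted[5] = ion$candleon  (last char: 'n')
  sorted[6] = leonion$cand  (last char: 'd')
  sorted[7] = n$candleonio  (last char: 'o')
  sorted[8] = ndleonion$ca  (last char: 'a')
  sorted[9] = nion$candleo  (last char: 'o')
  sorted[10] = on$candleoni  (last char: 'i')
  sorted[11] = onion$candle  (last char: 'e')
Last column: nc$nlndoaoie
Original string S is at sorted index 2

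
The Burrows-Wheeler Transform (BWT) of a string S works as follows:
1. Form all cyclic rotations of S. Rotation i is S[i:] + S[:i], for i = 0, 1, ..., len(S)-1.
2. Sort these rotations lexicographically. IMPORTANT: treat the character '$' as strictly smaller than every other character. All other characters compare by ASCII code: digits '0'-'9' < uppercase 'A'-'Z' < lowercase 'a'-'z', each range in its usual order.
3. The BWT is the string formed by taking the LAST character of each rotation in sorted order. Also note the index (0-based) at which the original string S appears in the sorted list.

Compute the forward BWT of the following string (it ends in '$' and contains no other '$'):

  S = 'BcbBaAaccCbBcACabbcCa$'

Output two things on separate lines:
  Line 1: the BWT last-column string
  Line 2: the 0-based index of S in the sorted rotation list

All 22 rotations (rotation i = S[i:]+S[:i]):
  rot[0] = BcbBaAaccCbBcACabbcCa$
  rot[1] = cbBaAaccCbBcACabbcCa$B
  rot[2] = bBaAaccCbBcACabbcCa$Bc
  rot[3] = BaAaccCbBcACabbcCa$Bcb
  rot[4] = aAaccCbBcACabbcCa$BcbB
  rot[5] = AaccCbBcACabbcCa$BcbBa
  rot[6] = accCbBcACabbcCa$BcbBaA
  rot[7] = ccCbBcACabbcCa$BcbBaAa
  rot[8] = cCbBcACabbcCa$BcbBaAac
  rot[9] = CbBcACabbcCa$BcbBaAacc
  rot[10] = bBcACabbcCa$BcbBaAaccC
  rot[11] = BcACabbcCa$BcbBaAaccCb
  rot[12] = cACabbcCa$BcbBaAaccCbB
  rot[13] = ACabbcCa$BcbBaAaccCbBc
  rot[14] = CabbcCa$BcbBaAaccCbBcA
  rot[15] = abbcCa$BcbBaAaccCbBcAC
  rot[16] = bbcCa$BcbBaAaccCbBcACa
  rot[17] = bcCa$BcbBaAaccCbBcACab
  rot[18] = cCa$BcbBaAaccCbBcACabb
  rot[19] = Ca$BcbBaAaccCbBcACabbc
  rot[20] = a$BcbBaAaccCbBcACabbcC
  rot[21] = $BcbBaAaccCbBcACabbcCa
Sorted (with $ < everything):
  sorted[0] = $BcbBaAaccCbBcACabbcCa  (last char: 'a')
  sorted[1] = ACabbcCa$BcbBaAaccCbBc  (last char: 'c')
  sorted[2] = AaccCbBcACabbcCa$BcbBa  (last char: 'a')
  sorted[3] = BaAaccCbBcACabbcCa$Bcb  (last char: 'b')
  sorted[4] = BcACabbcCa$BcbBaAaccCb  (last char: 'b')
  sorted[5] = BcbBaAaccCbBcACabbcCa$  (last char: '$')
  sorted[6] = Ca$BcbBaAaccCbBcACabbc  (last char: 'c')
  sorted[7] = CabbcCa$BcbBaAaccCbBcA  (last char: 'A')
  sorted[8] = CbBcACabbcCa$BcbBaAacc  (last char: 'c')
  sorted[9] = a$BcbBaAaccCbBcACabbcC  (last char: 'C')
  sorted[10] = aAaccCbBcACabbcCa$BcbB  (last char: 'B')
  sorted[11] = abbcCa$BcbBaAaccCbBcAC  (last char: 'C')
  sorted[12] = accCbBcACabbcCa$BcbBaA  (last char: 'A')
  sorted[13] = bBaAaccCbBcACabbcCa$Bc  (last char: 'c')
  sorted[14] = bBcACabbcCa$BcbBaAaccC  (last char: 'C')
  sorted[15] = bbcCa$BcbBaAaccCbBcACa  (last char: 'a')
  sorted[16] = bcCa$BcbBaAaccCbBcACab  (last char: 'b')
  sorted[17] = cACabbcCa$BcbBaAaccCbB  (last char: 'B')
  sorted[18] = cCa$BcbBaAaccCbBcACabb  (last char: 'b')
  sorted[19] = cCbBcACabbcCa$BcbBaAac  (last char: 'c')
  sorted[20] = cbBaAaccCbBcACabbcCa$B  (last char: 'B')
  sorted[21] = ccCbBcACabbcCa$BcbBaAa  (last char: 'a')
Last column: acabb$cAcCBCAcCabBbcBa
Original string S is at sorted index 5

Answer: acabb$cAcCBCAcCabBbcBa
5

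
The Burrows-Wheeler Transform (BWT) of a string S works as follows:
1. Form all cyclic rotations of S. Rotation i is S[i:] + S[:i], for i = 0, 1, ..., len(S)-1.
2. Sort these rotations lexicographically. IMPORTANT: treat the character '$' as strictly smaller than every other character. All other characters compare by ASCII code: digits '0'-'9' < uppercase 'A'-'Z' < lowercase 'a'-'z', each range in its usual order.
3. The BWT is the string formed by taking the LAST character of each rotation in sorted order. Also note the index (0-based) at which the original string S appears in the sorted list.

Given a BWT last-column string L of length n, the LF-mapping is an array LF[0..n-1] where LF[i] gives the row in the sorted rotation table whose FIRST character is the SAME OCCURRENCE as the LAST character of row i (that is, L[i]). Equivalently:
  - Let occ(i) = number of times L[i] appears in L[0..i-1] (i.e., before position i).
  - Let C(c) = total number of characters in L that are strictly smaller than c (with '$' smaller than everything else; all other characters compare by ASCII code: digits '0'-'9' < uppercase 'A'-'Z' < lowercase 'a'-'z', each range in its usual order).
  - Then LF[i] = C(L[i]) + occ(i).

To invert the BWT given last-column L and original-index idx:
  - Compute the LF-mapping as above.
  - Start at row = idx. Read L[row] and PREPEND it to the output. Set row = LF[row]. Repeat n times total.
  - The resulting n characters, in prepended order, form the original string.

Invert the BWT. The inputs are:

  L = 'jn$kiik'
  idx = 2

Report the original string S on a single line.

Answer: iknikj$

Derivation:
LF mapping: 3 6 0 4 1 2 5
Walk LF starting at row 2, prepending L[row]:
  step 1: row=2, L[2]='$', prepend. Next row=LF[2]=0
  step 2: row=0, L[0]='j', prepend. Next row=LF[0]=3
  step 3: row=3, L[3]='k', prepend. Next row=LF[3]=4
  step 4: row=4, L[4]='i', prepend. Next row=LF[4]=1
  step 5: row=1, L[1]='n', prepend. Next row=LF[1]=6
  step 6: row=6, L[6]='k', prepend. Next row=LF[6]=5
  step 7: row=5, L[5]='i', prepend. Next row=LF[5]=2
Reversed output: iknikj$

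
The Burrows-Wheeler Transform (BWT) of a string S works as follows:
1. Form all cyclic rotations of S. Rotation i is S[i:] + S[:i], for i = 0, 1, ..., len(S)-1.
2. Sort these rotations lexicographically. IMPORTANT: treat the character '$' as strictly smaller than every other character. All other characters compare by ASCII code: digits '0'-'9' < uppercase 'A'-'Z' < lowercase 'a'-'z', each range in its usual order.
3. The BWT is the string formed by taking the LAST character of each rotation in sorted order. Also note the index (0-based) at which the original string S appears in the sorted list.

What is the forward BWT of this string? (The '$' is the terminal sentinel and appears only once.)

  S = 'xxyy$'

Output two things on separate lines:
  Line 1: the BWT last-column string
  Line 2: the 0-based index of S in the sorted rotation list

Answer: y$xyx
1

Derivation:
All 5 rotations (rotation i = S[i:]+S[:i]):
  rot[0] = xxyy$
  rot[1] = xyy$x
  rot[2] = yy$xx
  rot[3] = y$xxy
  rot[4] = $xxyy
Sorted (with $ < everything):
  sorted[0] = $xxyy  (last char: 'y')
  sorted[1] = xxyy$  (last char: '$')
  sorted[2] = xyy$x  (last char: 'x')
  sorted[3] = y$xxy  (last char: 'y')
  sorted[4] = yy$xx  (last char: 'x')
Last column: y$xyx
Original string S is at sorted index 1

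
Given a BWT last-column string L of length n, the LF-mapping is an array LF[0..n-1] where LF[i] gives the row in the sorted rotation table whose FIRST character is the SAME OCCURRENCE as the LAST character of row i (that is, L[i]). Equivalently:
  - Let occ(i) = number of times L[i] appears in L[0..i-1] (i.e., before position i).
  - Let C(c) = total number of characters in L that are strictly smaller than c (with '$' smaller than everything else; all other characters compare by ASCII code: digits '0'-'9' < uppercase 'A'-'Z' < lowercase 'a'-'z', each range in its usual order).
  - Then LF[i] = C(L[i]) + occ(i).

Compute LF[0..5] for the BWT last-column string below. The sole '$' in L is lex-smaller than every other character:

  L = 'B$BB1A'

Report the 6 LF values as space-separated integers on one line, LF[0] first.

Char counts: '$':1, '1':1, 'A':1, 'B':3
C (first-col start): C('$')=0, C('1')=1, C('A')=2, C('B')=3
L[0]='B': occ=0, LF[0]=C('B')+0=3+0=3
L[1]='$': occ=0, LF[1]=C('$')+0=0+0=0
L[2]='B': occ=1, LF[2]=C('B')+1=3+1=4
L[3]='B': occ=2, LF[3]=C('B')+2=3+2=5
L[4]='1': occ=0, LF[4]=C('1')+0=1+0=1
L[5]='A': occ=0, LF[5]=C('A')+0=2+0=2

Answer: 3 0 4 5 1 2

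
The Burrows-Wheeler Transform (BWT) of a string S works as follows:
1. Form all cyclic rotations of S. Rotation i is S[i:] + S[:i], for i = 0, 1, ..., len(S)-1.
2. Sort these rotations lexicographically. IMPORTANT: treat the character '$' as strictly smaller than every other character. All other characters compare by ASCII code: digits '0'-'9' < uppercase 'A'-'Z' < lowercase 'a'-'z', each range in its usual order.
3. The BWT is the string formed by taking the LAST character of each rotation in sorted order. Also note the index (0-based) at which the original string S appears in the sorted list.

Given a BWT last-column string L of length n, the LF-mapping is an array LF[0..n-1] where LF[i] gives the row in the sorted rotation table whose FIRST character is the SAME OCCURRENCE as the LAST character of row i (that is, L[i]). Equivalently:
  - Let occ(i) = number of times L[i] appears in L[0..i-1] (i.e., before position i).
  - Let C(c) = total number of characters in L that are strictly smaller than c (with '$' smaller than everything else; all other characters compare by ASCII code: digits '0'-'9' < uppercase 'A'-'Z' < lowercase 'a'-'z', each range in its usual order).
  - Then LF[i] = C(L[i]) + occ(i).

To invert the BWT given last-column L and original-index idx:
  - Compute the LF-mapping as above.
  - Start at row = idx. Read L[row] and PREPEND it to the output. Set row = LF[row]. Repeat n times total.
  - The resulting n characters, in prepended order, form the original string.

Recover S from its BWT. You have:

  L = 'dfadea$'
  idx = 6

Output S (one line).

Answer: faaedd$

Derivation:
LF mapping: 3 6 1 4 5 2 0
Walk LF starting at row 6, prepending L[row]:
  step 1: row=6, L[6]='$', prepend. Next row=LF[6]=0
  step 2: row=0, L[0]='d', prepend. Next row=LF[0]=3
  step 3: row=3, L[3]='d', prepend. Next row=LF[3]=4
  step 4: row=4, L[4]='e', prepend. Next row=LF[4]=5
  step 5: row=5, L[5]='a', prepend. Next row=LF[5]=2
  step 6: row=2, L[2]='a', prepend. Next row=LF[2]=1
  step 7: row=1, L[1]='f', prepend. Next row=LF[1]=6
Reversed output: faaedd$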